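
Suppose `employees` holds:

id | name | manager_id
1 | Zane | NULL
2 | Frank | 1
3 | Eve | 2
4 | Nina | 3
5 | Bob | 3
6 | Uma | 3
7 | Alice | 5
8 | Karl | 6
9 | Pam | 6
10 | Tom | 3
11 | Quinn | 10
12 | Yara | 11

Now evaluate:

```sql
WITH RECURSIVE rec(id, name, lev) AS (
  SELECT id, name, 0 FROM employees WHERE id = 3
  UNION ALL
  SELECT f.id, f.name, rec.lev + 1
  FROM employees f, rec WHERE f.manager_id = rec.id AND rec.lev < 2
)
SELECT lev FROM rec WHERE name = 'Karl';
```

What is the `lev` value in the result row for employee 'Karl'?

Base: id=3 (Eve) at lev 0.
Iteration 1: rows with manager_id in {3} -> Nina (id 4, lev 1), Bob (id 5, lev 1), Uma (id 6, lev 1), Tom (id 10, lev 1).
Iteration 2: rows with manager_id in {4,5,6,10} -> Alice (id 7, lev 2), Karl (id 8, lev 2), Pam (id 9, lev 2), Quinn (id 11, lev 2).
Iteration 3: lev < 2 fails for all current rows; recursion stops.

2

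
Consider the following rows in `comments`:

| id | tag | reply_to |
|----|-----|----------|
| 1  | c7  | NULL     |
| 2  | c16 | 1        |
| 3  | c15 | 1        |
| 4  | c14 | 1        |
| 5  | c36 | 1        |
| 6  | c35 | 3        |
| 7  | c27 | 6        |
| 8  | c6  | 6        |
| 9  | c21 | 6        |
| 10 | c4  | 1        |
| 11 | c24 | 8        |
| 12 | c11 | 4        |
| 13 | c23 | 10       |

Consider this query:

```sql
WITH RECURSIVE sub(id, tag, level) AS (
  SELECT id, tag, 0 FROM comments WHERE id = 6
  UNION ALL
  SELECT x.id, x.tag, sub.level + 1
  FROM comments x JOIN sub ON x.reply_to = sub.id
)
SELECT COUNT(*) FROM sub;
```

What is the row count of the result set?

5

Base: id=6 (c35) at level 0.
Iteration 1: rows with reply_to in {6} -> c27 (id 7, level 1), c6 (id 8, level 1), c21 (id 9, level 1).
Iteration 2: rows with reply_to in {7,8,9} -> c24 (id 11, level 2).
Iteration 3: no rows with reply_to in {11}; recursion stops.
Total rows emitted: 5.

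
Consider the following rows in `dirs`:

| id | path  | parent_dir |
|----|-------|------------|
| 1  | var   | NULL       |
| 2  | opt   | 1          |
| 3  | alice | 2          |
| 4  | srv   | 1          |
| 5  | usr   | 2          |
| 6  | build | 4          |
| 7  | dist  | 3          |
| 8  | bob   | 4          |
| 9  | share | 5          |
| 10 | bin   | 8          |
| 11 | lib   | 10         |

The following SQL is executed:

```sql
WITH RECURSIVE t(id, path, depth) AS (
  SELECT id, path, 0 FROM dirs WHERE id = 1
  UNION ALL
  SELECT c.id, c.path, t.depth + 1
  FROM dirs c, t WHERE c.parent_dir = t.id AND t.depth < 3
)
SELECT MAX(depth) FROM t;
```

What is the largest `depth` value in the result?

Base: id=1 (var) at depth 0.
Iteration 1: rows with parent_dir in {1} -> opt (id 2, depth 1), srv (id 4, depth 1).
Iteration 2: rows with parent_dir in {2,4} -> alice (id 3, depth 2), usr (id 5, depth 2), build (id 6, depth 2), bob (id 8, depth 2).
Iteration 3: rows with parent_dir in {3,5,6,8} -> dist (id 7, depth 3), share (id 9, depth 3), bin (id 10, depth 3).
Iteration 4: depth < 3 fails for all current rows; recursion stops.
depth values: 0, 1, 1, 2, 2, 2, 2, 3, 3, 3; the maximum is 3.

3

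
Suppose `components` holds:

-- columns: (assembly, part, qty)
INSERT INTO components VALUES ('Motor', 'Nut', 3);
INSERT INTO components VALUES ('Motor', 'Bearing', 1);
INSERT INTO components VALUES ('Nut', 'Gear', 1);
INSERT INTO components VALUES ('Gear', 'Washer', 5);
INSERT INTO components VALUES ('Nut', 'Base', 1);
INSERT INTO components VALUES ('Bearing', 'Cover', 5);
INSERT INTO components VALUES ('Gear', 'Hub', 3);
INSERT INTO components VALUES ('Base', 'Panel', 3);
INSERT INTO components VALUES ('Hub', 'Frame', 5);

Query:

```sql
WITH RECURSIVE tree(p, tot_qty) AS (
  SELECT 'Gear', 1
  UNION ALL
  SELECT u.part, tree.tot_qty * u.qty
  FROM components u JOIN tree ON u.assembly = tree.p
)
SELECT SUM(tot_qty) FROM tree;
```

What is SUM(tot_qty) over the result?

Base: (Gear, tot_qty=1).
Iteration 1: components of {Gear} -> Hub = 1*3 = 3, Washer = 1*5 = 5.
Iteration 2: components of {Hub,Washer} -> Frame = 3*5 = 15.
Iteration 3: no further components; recursion stops.
SUM(tot_qty) = 1 + 5 + 3 + 15 = 24.

24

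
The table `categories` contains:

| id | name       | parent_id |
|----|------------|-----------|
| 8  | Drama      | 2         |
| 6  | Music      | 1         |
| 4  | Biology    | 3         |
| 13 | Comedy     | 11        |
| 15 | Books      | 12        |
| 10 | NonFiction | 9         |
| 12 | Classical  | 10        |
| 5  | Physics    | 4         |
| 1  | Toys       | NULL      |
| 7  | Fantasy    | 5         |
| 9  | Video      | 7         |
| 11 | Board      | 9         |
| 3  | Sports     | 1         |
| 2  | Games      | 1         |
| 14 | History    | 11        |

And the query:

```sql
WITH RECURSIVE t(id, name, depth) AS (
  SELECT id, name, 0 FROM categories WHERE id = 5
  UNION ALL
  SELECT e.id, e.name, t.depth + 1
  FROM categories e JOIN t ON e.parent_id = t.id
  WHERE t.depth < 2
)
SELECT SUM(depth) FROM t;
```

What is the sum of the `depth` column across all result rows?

3

Base: id=5 (Physics) at depth 0.
Iteration 1: rows with parent_id in {5} -> Fantasy (id 7, depth 1).
Iteration 2: rows with parent_id in {7} -> Video (id 9, depth 2).
Iteration 3: depth < 2 fails for all current rows; recursion stops.
SUM(depth) = 0 + 1 + 2 = 3.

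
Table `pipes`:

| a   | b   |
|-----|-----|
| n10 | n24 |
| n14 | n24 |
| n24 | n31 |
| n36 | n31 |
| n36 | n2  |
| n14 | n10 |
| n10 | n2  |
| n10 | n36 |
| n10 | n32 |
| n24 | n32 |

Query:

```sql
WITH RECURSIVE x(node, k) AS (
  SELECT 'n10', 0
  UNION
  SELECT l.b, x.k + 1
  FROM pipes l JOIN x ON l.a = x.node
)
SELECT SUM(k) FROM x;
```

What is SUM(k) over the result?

10

Base: (n10, k=0).
Iteration 1: edges from {n10} -> (n2, k=1), (n24, k=1), (n32, k=1), (n36, k=1).
Iteration 2: edges from {n2,n24,n32,n36} -> (n2, k=2), (n31, k=2), (n32, k=2). [UNION drops 1 duplicate row(s)]
Iteration 3: no outgoing edges from {n2,n31,n32}; recursion stops.
SUM(k) = 0 + 1 + 1 + 1 + 1 + 2 + 2 + 2 = 10.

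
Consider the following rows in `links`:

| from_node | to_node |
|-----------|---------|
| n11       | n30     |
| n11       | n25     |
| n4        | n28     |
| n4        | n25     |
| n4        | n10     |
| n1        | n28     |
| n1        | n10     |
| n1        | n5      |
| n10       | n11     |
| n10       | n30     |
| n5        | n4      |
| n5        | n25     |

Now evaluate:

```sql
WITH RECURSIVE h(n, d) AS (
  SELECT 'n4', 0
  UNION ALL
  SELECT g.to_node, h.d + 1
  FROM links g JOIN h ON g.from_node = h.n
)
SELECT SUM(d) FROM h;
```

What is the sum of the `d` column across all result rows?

13

Base: (n4, d=0).
Iteration 1: edges from {n4} -> (n10, d=1), (n25, d=1), (n28, d=1).
Iteration 2: edges from {n10,n25,n28} -> (n11, d=2), (n30, d=2).
Iteration 3: edges from {n11,n30} -> (n25, d=3), (n30, d=3).
Iteration 4: no outgoing edges from {n25,n30}; recursion stops.
SUM(d) = 0 + 1 + 1 + 1 + 2 + 2 + 3 + 3 = 13.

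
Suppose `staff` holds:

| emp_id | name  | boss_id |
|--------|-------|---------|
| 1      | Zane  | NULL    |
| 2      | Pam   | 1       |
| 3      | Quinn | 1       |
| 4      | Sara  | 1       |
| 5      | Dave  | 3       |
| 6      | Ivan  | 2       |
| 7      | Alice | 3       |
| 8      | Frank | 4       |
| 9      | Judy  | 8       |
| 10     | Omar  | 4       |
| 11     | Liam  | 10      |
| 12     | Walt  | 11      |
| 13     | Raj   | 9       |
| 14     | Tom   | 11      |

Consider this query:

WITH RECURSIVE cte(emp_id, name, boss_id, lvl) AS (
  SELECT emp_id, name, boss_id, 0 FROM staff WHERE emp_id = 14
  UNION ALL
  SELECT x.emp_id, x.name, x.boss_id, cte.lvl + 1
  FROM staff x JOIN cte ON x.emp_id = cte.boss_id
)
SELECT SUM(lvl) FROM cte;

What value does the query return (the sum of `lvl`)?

Base: emp_id=14 (Tom), boss_id=11, lvl 0.
Iteration 1: join on emp_id=11 -> Liam (id 11, boss_id=10, lvl 1).
Iteration 2: join on emp_id=10 -> Omar (id 10, boss_id=4, lvl 2).
Iteration 3: join on emp_id=4 -> Sara (id 4, boss_id=1, lvl 3).
Iteration 4: join on emp_id=1 -> Zane (id 1, boss_id=NULL, lvl 4).
Iteration 5: boss_id is NULL; no match; recursion stops.
SUM(lvl) = 0 + 1 + 2 + 3 + 4 = 10.

10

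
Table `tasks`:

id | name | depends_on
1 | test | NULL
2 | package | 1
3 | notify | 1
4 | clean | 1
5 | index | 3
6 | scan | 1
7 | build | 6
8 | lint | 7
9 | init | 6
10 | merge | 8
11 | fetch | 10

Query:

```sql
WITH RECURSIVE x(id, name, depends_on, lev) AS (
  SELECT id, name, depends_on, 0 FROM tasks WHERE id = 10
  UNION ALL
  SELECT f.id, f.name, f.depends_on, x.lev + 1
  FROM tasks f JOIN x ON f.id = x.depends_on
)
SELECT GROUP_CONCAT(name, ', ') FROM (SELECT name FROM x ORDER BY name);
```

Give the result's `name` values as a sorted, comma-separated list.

build, lint, merge, scan, test

Base: id=10 (merge), depends_on=8, lev 0.
Iteration 1: join on id=8 -> lint (id 8, depends_on=7, lev 1).
Iteration 2: join on id=7 -> build (id 7, depends_on=6, lev 2).
Iteration 3: join on id=6 -> scan (id 6, depends_on=1, lev 3).
Iteration 4: join on id=1 -> test (id 1, depends_on=NULL, lev 4).
Iteration 5: depends_on is NULL; no match; recursion stops.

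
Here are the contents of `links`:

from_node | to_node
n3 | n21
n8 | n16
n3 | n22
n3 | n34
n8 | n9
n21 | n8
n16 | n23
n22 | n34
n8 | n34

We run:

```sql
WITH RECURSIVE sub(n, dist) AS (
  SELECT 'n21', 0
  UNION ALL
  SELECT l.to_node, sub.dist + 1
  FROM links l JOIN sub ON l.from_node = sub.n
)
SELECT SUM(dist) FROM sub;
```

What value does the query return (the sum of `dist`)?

10

Base: (n21, dist=0).
Iteration 1: edges from {n21} -> (n8, dist=1).
Iteration 2: edges from {n8} -> (n16, dist=2), (n34, dist=2), (n9, dist=2).
Iteration 3: edges from {n16,n34,n9} -> (n23, dist=3).
Iteration 4: no outgoing edges from {n23}; recursion stops.
SUM(dist) = 0 + 1 + 2 + 2 + 2 + 3 = 10.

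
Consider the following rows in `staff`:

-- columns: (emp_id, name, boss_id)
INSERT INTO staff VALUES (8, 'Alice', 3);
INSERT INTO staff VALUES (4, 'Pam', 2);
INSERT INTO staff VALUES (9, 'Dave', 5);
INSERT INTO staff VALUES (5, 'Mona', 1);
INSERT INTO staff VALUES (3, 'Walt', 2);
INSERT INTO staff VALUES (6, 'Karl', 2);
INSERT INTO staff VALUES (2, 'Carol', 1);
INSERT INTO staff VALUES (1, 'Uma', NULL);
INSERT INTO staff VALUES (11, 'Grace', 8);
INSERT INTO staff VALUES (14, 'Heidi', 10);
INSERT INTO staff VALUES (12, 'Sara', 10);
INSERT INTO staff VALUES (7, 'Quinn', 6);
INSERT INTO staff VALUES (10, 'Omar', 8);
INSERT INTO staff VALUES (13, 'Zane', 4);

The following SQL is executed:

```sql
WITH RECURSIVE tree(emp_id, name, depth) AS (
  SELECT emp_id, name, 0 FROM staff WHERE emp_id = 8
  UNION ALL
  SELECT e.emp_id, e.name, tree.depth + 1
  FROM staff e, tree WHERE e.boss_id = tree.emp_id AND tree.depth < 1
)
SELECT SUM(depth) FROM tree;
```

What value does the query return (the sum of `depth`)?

2

Base: emp_id=8 (Alice) at depth 0.
Iteration 1: rows with boss_id in {8} -> Omar (id 10, depth 1), Grace (id 11, depth 1).
Iteration 2: depth < 1 fails for all current rows; recursion stops.
SUM(depth) = 0 + 1 + 1 = 2.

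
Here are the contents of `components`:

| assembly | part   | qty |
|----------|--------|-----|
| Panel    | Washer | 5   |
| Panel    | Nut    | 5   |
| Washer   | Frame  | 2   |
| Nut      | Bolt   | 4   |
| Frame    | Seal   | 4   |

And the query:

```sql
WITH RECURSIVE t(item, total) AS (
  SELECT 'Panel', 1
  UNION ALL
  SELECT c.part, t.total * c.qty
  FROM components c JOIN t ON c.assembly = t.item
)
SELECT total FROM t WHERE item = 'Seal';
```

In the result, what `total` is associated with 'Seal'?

Base: (Panel, total=1).
Iteration 1: components of {Panel} -> Nut = 1*5 = 5, Washer = 1*5 = 5.
Iteration 2: components of {Nut,Washer} -> Bolt = 5*4 = 20, Frame = 5*2 = 10.
Iteration 3: components of {Bolt,Frame} -> Seal = 10*4 = 40.
Iteration 4: no further components; recursion stops.

40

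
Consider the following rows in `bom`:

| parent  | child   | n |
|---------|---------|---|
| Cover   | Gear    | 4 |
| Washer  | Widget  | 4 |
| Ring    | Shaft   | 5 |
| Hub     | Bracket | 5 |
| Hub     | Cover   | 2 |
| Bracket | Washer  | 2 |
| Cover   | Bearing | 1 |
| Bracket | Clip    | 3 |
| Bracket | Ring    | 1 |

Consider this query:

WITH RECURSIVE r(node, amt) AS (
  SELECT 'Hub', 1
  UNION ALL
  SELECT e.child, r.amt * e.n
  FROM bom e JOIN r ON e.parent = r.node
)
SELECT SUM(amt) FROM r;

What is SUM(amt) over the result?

113

Base: (Hub, amt=1).
Iteration 1: components of {Hub} -> Bracket = 1*5 = 5, Cover = 1*2 = 2.
Iteration 2: components of {Bracket,Cover} -> Bearing = 2*1 = 2, Clip = 5*3 = 15, Gear = 2*4 = 8, Ring = 5*1 = 5, Washer = 5*2 = 10.
Iteration 3: components of {Bearing,Clip,Gear,Ring,Washer} -> Shaft = 5*5 = 25, Widget = 10*4 = 40.
Iteration 4: no further components; recursion stops.
SUM(amt) = 1 + 5 + 2 + 5 + 15 + 10 + 2 + 8 + 25 + 40 = 113.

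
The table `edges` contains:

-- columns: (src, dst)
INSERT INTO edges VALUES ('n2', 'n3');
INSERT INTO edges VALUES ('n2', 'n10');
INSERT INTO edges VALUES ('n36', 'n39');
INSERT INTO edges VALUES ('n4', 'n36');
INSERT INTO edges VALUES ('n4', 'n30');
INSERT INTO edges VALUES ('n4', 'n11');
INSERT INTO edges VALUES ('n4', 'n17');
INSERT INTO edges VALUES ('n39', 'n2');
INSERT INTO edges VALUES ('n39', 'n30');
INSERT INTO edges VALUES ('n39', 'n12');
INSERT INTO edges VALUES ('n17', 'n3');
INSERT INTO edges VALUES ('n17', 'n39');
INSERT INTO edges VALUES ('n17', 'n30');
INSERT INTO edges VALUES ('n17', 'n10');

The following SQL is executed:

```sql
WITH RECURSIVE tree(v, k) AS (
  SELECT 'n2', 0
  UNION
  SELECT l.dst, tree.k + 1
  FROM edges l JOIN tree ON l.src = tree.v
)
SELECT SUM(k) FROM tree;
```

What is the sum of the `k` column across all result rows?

Base: (n2, k=0).
Iteration 1: edges from {n2} -> (n10, k=1), (n3, k=1).
Iteration 2: no outgoing edges from {n10,n3}; recursion stops.
SUM(k) = 0 + 1 + 1 = 2.

2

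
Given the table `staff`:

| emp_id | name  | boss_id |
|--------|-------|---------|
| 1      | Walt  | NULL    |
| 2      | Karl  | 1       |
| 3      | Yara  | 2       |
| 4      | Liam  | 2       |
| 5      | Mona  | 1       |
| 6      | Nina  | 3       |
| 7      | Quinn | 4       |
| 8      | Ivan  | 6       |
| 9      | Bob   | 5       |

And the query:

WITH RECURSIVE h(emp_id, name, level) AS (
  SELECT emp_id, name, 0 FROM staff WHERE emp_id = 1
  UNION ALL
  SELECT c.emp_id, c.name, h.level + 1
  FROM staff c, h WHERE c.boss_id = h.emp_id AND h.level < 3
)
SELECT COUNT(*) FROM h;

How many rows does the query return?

Base: emp_id=1 (Walt) at level 0.
Iteration 1: rows with boss_id in {1} -> Karl (id 2, level 1), Mona (id 5, level 1).
Iteration 2: rows with boss_id in {2,5} -> Yara (id 3, level 2), Liam (id 4, level 2), Bob (id 9, level 2).
Iteration 3: rows with boss_id in {3,4,9} -> Nina (id 6, level 3), Quinn (id 7, level 3).
Iteration 4: level < 3 fails for all current rows; recursion stops.
Total rows emitted: 8.

8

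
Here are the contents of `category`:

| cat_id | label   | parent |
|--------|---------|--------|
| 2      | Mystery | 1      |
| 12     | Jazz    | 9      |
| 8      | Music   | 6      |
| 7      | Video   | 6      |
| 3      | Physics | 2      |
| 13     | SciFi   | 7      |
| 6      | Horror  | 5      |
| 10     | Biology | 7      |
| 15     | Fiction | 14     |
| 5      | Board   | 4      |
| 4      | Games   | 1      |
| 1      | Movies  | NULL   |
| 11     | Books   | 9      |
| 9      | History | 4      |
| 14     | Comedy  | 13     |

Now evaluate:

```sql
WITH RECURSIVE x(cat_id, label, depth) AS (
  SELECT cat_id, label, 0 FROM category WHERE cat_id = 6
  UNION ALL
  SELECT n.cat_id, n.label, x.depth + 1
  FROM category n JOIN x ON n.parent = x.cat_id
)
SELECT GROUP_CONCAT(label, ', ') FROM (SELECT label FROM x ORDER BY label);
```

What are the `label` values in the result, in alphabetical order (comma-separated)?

Biology, Comedy, Fiction, Horror, Music, SciFi, Video

Base: cat_id=6 (Horror) at depth 0.
Iteration 1: rows with parent in {6} -> Video (id 7, depth 1), Music (id 8, depth 1).
Iteration 2: rows with parent in {7,8} -> Biology (id 10, depth 2), SciFi (id 13, depth 2).
Iteration 3: rows with parent in {10,13} -> Comedy (id 14, depth 3).
Iteration 4: rows with parent in {14} -> Fiction (id 15, depth 4).
Iteration 5: no rows with parent in {15}; recursion stops.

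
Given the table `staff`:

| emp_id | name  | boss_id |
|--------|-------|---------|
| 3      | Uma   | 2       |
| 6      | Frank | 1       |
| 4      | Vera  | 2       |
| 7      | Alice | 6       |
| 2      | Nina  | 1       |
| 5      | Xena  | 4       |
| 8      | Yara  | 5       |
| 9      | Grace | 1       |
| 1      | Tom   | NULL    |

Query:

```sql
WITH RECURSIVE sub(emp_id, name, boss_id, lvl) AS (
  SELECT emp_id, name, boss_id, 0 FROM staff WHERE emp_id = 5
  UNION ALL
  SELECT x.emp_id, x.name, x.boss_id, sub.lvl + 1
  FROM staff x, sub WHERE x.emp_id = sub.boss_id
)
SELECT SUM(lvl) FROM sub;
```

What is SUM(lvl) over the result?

6

Base: emp_id=5 (Xena), boss_id=4, lvl 0.
Iteration 1: join on emp_id=4 -> Vera (id 4, boss_id=2, lvl 1).
Iteration 2: join on emp_id=2 -> Nina (id 2, boss_id=1, lvl 2).
Iteration 3: join on emp_id=1 -> Tom (id 1, boss_id=NULL, lvl 3).
Iteration 4: boss_id is NULL; no match; recursion stops.
SUM(lvl) = 0 + 1 + 2 + 3 = 6.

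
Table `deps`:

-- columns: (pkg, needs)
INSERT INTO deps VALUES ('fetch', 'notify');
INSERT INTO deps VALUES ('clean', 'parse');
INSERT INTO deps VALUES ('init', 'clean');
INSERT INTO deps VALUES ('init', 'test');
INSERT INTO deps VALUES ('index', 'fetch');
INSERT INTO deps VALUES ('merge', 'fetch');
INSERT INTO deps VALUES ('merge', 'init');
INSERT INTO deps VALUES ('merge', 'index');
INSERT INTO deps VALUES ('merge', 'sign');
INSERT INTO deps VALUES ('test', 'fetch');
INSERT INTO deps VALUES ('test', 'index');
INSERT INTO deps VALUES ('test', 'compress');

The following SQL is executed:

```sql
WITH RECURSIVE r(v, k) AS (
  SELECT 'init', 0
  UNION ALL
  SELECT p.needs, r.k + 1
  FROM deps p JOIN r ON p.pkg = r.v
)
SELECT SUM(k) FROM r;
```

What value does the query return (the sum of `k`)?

Base: (init, k=0).
Iteration 1: edges from {init} -> (clean, k=1), (test, k=1).
Iteration 2: edges from {clean,test} -> (compress, k=2), (fetch, k=2), (index, k=2), (parse, k=2).
Iteration 3: edges from {compress,fetch,index,parse} -> (fetch, k=3), (notify, k=3).
Iteration 4: edges from {fetch,notify} -> (notify, k=4).
Iteration 5: no outgoing edges from {notify}; recursion stops.
SUM(k) = 0 + 1 + 1 + 2 + 2 + 2 + 2 + 3 + 3 + 4 = 20.

20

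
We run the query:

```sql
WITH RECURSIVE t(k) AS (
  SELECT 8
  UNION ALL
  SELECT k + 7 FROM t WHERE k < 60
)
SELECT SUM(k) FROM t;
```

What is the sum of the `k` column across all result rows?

Base: k=8.
Iteration 1: 8 < 60 holds -> k = 8 + 7 = 15.
Iteration 2: 15 < 60 holds -> k = 15 + 7 = 22.
Iteration 3: 22 < 60 holds -> k = 22 + 7 = 29.
Iteration 4: 29 < 60 holds -> k = 29 + 7 = 36.
Iteration 5: 36 < 60 holds -> k = 36 + 7 = 43.
Iteration 6: 43 < 60 holds -> k = 43 + 7 = 50.
Iteration 7: 50 < 60 holds -> k = 50 + 7 = 57.
Iteration 8: 57 < 60 holds -> k = 57 + 7 = 64.
Iteration 9: 64 < 60 fails; recursion stops.
SUM(k) = 8 + 15 + 22 + 29 + 36 + 43 + 50 + 57 + 64 = 324.

324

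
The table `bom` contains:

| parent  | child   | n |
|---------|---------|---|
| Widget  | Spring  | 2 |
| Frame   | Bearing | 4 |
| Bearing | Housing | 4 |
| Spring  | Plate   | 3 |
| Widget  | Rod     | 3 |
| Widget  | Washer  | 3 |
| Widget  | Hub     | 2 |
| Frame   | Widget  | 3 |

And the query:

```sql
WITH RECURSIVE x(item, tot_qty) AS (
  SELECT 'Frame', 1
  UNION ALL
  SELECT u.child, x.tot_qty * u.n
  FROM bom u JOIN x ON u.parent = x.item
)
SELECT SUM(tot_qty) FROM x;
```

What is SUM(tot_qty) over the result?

Base: (Frame, tot_qty=1).
Iteration 1: components of {Frame} -> Bearing = 1*4 = 4, Widget = 1*3 = 3.
Iteration 2: components of {Bearing,Widget} -> Housing = 4*4 = 16, Hub = 3*2 = 6, Rod = 3*3 = 9, Spring = 3*2 = 6, Washer = 3*3 = 9.
Iteration 3: components of {Housing,Hub,Rod,Spring,Washer} -> Plate = 6*3 = 18.
Iteration 4: no further components; recursion stops.
SUM(tot_qty) = 1 + 3 + 4 + 9 + 6 + 9 + 6 + 16 + 18 = 72.

72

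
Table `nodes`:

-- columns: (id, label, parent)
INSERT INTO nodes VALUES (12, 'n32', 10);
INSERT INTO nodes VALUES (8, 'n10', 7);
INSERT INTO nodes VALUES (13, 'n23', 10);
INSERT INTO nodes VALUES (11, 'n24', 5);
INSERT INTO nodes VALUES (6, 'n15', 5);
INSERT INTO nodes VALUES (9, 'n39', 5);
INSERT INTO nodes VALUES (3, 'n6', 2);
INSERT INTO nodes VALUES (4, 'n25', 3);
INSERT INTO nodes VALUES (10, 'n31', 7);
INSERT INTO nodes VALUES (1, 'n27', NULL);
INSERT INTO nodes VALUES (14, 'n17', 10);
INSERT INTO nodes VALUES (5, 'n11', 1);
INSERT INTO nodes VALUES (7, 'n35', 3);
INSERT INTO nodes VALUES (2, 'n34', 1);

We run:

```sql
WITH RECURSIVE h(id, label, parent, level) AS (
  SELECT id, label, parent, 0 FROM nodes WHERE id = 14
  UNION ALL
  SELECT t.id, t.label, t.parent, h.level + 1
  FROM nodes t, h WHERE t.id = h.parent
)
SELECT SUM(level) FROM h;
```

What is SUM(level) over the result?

Base: id=14 (n17), parent=10, level 0.
Iteration 1: join on id=10 -> n31 (id 10, parent=7, level 1).
Iteration 2: join on id=7 -> n35 (id 7, parent=3, level 2).
Iteration 3: join on id=3 -> n6 (id 3, parent=2, level 3).
Iteration 4: join on id=2 -> n34 (id 2, parent=1, level 4).
Iteration 5: join on id=1 -> n27 (id 1, parent=NULL, level 5).
Iteration 6: parent is NULL; no match; recursion stops.
SUM(level) = 0 + 1 + 2 + 3 + 4 + 5 = 15.

15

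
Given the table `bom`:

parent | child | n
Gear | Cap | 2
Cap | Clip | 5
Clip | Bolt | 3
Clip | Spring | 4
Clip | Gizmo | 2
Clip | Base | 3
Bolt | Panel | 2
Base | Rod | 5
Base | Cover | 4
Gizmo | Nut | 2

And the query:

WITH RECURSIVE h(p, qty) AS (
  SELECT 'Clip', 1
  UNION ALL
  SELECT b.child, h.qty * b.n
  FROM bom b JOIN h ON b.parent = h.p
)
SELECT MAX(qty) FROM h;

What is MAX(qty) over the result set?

15

Base: (Clip, qty=1).
Iteration 1: components of {Clip} -> Base = 1*3 = 3, Bolt = 1*3 = 3, Gizmo = 1*2 = 2, Spring = 1*4 = 4.
Iteration 2: components of {Base,Bolt,Gizmo,Spring} -> Cover = 3*4 = 12, Nut = 2*2 = 4, Panel = 3*2 = 6, Rod = 3*5 = 15.
Iteration 3: no further components; recursion stops.
qty values: 1, 3, 4, 2, 3, 6, 4, 15, 12; the maximum is 15.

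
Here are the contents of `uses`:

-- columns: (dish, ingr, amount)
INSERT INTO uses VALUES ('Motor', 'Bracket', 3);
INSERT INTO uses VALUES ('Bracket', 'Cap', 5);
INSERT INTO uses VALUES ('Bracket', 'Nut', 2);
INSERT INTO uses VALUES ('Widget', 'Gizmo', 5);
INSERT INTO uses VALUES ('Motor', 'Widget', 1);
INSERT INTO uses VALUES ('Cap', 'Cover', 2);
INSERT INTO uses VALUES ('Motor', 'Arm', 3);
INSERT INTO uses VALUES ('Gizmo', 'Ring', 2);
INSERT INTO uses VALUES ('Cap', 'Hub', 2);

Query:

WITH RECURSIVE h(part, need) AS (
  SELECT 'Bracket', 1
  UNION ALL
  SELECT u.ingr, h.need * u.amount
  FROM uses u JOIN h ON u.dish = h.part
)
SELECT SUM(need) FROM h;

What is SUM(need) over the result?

Base: (Bracket, need=1).
Iteration 1: components of {Bracket} -> Cap = 1*5 = 5, Nut = 1*2 = 2.
Iteration 2: components of {Cap,Nut} -> Cover = 5*2 = 10, Hub = 5*2 = 10.
Iteration 3: no further components; recursion stops.
SUM(need) = 1 + 2 + 5 + 10 + 10 = 28.

28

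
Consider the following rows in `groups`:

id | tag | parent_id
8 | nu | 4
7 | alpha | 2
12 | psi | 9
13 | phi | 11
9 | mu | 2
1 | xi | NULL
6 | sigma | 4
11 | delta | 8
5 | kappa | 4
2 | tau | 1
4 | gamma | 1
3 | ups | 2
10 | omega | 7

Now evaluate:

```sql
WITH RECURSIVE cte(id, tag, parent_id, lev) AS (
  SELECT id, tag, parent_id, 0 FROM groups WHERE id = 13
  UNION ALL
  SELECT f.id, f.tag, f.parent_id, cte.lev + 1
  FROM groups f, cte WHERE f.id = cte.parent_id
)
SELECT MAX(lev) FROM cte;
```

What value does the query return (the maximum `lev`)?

Base: id=13 (phi), parent_id=11, lev 0.
Iteration 1: join on id=11 -> delta (id 11, parent_id=8, lev 1).
Iteration 2: join on id=8 -> nu (id 8, parent_id=4, lev 2).
Iteration 3: join on id=4 -> gamma (id 4, parent_id=1, lev 3).
Iteration 4: join on id=1 -> xi (id 1, parent_id=NULL, lev 4).
Iteration 5: parent_id is NULL; no match; recursion stops.
lev values: 0, 1, 2, 3, 4; the maximum is 4.

4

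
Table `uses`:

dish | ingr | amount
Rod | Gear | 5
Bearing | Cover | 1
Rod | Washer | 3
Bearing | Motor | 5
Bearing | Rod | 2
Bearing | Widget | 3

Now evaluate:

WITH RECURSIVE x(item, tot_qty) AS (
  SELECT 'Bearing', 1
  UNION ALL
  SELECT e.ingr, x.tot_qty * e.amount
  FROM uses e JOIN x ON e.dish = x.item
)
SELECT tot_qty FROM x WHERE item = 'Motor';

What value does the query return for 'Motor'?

5

Base: (Bearing, tot_qty=1).
Iteration 1: components of {Bearing} -> Cover = 1*1 = 1, Motor = 1*5 = 5, Rod = 1*2 = 2, Widget = 1*3 = 3.
Iteration 2: components of {Cover,Motor,Rod,Widget} -> Gear = 2*5 = 10, Washer = 2*3 = 6.
Iteration 3: no further components; recursion stops.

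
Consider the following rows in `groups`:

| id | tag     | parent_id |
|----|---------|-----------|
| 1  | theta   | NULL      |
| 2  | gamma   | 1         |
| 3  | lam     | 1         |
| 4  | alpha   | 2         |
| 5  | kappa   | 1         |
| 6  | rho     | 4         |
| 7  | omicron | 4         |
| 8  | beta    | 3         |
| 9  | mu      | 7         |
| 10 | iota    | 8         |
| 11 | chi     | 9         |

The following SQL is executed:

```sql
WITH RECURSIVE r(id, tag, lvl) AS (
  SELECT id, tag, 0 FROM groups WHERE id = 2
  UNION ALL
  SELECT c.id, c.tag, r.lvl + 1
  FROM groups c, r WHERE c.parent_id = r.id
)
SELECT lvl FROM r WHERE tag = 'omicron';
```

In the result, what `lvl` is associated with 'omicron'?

2

Base: id=2 (gamma) at lvl 0.
Iteration 1: rows with parent_id in {2} -> alpha (id 4, lvl 1).
Iteration 2: rows with parent_id in {4} -> rho (id 6, lvl 2), omicron (id 7, lvl 2).
Iteration 3: rows with parent_id in {6,7} -> mu (id 9, lvl 3).
Iteration 4: rows with parent_id in {9} -> chi (id 11, lvl 4).
Iteration 5: no rows with parent_id in {11}; recursion stops.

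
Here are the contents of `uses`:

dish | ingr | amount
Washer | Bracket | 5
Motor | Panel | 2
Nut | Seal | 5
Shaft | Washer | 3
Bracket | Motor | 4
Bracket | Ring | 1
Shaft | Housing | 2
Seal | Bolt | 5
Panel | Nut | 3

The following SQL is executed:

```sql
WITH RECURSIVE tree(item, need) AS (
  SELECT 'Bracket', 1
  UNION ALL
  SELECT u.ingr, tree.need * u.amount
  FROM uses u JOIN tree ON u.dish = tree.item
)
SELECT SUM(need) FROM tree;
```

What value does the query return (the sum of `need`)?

758

Base: (Bracket, need=1).
Iteration 1: components of {Bracket} -> Motor = 1*4 = 4, Ring = 1*1 = 1.
Iteration 2: components of {Motor,Ring} -> Panel = 4*2 = 8.
Iteration 3: components of {Panel} -> Nut = 8*3 = 24.
Iteration 4: components of {Nut} -> Seal = 24*5 = 120.
Iteration 5: components of {Seal} -> Bolt = 120*5 = 600.
Iteration 6: no further components; recursion stops.
SUM(need) = 1 + 4 + 1 + 8 + 24 + 120 + 600 = 758.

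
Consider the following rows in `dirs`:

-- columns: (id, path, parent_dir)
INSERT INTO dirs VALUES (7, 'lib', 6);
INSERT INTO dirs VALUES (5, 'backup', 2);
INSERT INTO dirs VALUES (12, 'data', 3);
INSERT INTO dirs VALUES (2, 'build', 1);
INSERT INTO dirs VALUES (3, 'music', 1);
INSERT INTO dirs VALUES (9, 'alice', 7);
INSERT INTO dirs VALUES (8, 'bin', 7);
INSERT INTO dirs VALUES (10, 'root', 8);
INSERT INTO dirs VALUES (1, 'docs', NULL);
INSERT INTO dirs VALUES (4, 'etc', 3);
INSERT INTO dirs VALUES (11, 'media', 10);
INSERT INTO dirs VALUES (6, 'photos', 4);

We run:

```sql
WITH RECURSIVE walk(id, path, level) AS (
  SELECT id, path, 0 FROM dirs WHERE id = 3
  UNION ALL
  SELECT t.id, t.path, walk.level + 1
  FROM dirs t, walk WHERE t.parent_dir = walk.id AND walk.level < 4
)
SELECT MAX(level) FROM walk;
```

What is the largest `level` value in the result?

4

Base: id=3 (music) at level 0.
Iteration 1: rows with parent_dir in {3} -> etc (id 4, level 1), data (id 12, level 1).
Iteration 2: rows with parent_dir in {4,12} -> photos (id 6, level 2).
Iteration 3: rows with parent_dir in {6} -> lib (id 7, level 3).
Iteration 4: rows with parent_dir in {7} -> bin (id 8, level 4), alice (id 9, level 4).
Iteration 5: level < 4 fails for all current rows; recursion stops.
level values: 0, 1, 1, 2, 3, 4, 4; the maximum is 4.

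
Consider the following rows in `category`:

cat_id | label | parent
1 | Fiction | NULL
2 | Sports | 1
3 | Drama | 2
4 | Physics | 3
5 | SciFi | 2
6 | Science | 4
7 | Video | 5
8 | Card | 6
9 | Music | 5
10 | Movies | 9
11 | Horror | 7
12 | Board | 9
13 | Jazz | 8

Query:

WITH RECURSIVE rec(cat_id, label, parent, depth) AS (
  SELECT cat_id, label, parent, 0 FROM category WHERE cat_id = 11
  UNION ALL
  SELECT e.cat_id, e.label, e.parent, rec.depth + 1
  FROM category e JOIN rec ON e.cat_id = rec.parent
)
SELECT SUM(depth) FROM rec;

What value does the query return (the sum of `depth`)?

Base: cat_id=11 (Horror), parent=7, depth 0.
Iteration 1: join on cat_id=7 -> Video (id 7, parent=5, depth 1).
Iteration 2: join on cat_id=5 -> SciFi (id 5, parent=2, depth 2).
Iteration 3: join on cat_id=2 -> Sports (id 2, parent=1, depth 3).
Iteration 4: join on cat_id=1 -> Fiction (id 1, parent=NULL, depth 4).
Iteration 5: parent is NULL; no match; recursion stops.
SUM(depth) = 0 + 1 + 2 + 3 + 4 = 10.

10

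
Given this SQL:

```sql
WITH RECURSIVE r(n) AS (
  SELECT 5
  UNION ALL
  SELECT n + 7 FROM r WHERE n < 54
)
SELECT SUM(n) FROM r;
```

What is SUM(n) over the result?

Base: n=5.
Iteration 1: 5 < 54 holds -> n = 5 + 7 = 12.
Iteration 2: 12 < 54 holds -> n = 12 + 7 = 19.
Iteration 3: 19 < 54 holds -> n = 19 + 7 = 26.
Iteration 4: 26 < 54 holds -> n = 26 + 7 = 33.
Iteration 5: 33 < 54 holds -> n = 33 + 7 = 40.
Iteration 6: 40 < 54 holds -> n = 40 + 7 = 47.
Iteration 7: 47 < 54 holds -> n = 47 + 7 = 54.
Iteration 8: 54 < 54 fails; recursion stops.
SUM(n) = 5 + 12 + 19 + 26 + 33 + 40 + 47 + 54 = 236.

236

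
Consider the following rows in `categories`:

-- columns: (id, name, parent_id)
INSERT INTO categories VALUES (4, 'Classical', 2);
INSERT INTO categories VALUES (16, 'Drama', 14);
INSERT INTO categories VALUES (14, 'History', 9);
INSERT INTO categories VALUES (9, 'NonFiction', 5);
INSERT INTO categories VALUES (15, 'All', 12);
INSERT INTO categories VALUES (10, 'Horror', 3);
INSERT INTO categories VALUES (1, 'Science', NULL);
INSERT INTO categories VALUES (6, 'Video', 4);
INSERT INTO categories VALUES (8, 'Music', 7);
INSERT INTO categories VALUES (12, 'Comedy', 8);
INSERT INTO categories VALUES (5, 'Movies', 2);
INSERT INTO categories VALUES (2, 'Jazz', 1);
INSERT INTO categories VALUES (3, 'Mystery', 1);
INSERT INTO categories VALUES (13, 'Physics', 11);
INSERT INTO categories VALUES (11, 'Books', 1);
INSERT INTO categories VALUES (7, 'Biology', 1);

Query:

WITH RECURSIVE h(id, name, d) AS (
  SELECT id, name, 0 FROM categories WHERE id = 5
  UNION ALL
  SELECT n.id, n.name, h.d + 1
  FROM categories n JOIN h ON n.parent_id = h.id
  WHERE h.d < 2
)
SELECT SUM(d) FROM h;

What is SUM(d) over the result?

3

Base: id=5 (Movies) at d 0.
Iteration 1: rows with parent_id in {5} -> NonFiction (id 9, d 1).
Iteration 2: rows with parent_id in {9} -> History (id 14, d 2).
Iteration 3: d < 2 fails for all current rows; recursion stops.
SUM(d) = 0 + 1 + 2 = 3.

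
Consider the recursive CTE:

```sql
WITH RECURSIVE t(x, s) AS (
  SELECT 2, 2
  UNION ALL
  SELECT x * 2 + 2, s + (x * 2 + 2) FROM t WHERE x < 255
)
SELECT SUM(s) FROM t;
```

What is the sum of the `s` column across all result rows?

Base: x=2, s=2.
Iteration 1: 2 < 255 holds -> x = 2 * 2 + 2 = 6, s = 2 + 6 = 8.
Iteration 2: 6 < 255 holds -> x = 6 * 2 + 2 = 14, s = 8 + 14 = 22.
Iteration 3: 14 < 255 holds -> x = 14 * 2 + 2 = 30, s = 22 + 30 = 52.
Iteration 4: 30 < 255 holds -> x = 30 * 2 + 2 = 62, s = 52 + 62 = 114.
Iteration 5: 62 < 255 holds -> x = 62 * 2 + 2 = 126, s = 114 + 126 = 240.
Iteration 6: 126 < 255 holds -> x = 126 * 2 + 2 = 254, s = 240 + 254 = 494.
Iteration 7: 254 < 255 holds -> x = 254 * 2 + 2 = 510, s = 494 + 510 = 1004.
Iteration 8: 510 < 255 fails; recursion stops.
SUM(s) = 2 + 8 + 22 + 52 + 114 + 240 + 494 + 1004 = 1936.

1936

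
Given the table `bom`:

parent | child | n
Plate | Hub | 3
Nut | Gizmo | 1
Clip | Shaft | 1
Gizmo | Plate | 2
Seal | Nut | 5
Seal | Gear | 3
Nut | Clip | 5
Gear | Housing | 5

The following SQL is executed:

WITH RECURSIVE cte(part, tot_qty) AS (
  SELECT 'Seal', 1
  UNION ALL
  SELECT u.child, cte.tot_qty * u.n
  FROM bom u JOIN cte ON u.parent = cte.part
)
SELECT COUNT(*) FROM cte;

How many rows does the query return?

9

Base: (Seal, tot_qty=1).
Iteration 1: components of {Seal} -> Gear = 1*3 = 3, Nut = 1*5 = 5.
Iteration 2: components of {Gear,Nut} -> Clip = 5*5 = 25, Gizmo = 5*1 = 5, Housing = 3*5 = 15.
Iteration 3: components of {Clip,Gizmo,Housing} -> Plate = 5*2 = 10, Shaft = 25*1 = 25.
Iteration 4: components of {Plate,Shaft} -> Hub = 10*3 = 30.
Iteration 5: no further components; recursion stops.
Total rows emitted: 9.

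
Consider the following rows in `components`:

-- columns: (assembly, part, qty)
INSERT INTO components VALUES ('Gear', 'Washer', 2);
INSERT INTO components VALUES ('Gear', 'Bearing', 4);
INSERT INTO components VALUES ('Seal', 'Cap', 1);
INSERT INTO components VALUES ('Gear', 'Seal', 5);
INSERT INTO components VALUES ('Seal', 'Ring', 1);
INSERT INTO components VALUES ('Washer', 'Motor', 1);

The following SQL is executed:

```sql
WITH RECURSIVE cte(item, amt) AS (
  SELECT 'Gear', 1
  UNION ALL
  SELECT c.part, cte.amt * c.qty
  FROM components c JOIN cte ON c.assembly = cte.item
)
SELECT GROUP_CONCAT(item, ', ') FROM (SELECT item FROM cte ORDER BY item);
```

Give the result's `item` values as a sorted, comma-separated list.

Base: (Gear, amt=1).
Iteration 1: components of {Gear} -> Bearing = 1*4 = 4, Seal = 1*5 = 5, Washer = 1*2 = 2.
Iteration 2: components of {Bearing,Seal,Washer} -> Cap = 5*1 = 5, Motor = 2*1 = 2, Ring = 5*1 = 5.
Iteration 3: no further components; recursion stops.

Bearing, Cap, Gear, Motor, Ring, Seal, Washer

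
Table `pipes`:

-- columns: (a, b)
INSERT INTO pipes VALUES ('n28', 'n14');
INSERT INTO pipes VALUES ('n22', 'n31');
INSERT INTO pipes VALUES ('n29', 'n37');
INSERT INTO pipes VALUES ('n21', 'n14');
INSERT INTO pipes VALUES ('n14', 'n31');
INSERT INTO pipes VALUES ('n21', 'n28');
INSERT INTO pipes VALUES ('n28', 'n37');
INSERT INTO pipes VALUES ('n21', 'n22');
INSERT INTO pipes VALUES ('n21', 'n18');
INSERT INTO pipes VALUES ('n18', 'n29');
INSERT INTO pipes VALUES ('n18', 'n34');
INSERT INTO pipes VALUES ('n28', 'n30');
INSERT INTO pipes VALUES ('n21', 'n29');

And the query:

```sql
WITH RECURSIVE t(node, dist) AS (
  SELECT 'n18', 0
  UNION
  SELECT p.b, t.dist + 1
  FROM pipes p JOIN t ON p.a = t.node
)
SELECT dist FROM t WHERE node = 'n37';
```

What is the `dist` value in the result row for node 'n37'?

Base: (n18, dist=0).
Iteration 1: edges from {n18} -> (n29, dist=1), (n34, dist=1).
Iteration 2: edges from {n29,n34} -> (n37, dist=2).
Iteration 3: no outgoing edges from {n37}; recursion stops.

2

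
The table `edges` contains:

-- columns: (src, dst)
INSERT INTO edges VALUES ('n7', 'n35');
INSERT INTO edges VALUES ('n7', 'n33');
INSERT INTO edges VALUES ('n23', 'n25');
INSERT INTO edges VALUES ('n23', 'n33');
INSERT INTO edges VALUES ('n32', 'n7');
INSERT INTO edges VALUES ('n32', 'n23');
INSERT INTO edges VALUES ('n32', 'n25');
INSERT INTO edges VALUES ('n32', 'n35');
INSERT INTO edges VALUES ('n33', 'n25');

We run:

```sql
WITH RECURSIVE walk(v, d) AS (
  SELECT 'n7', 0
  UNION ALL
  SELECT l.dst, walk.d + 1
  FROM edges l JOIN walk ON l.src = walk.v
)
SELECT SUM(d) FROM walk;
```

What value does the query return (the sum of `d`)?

Base: (n7, d=0).
Iteration 1: edges from {n7} -> (n33, d=1), (n35, d=1).
Iteration 2: edges from {n33,n35} -> (n25, d=2).
Iteration 3: no outgoing edges from {n25}; recursion stops.
SUM(d) = 0 + 1 + 1 + 2 = 4.

4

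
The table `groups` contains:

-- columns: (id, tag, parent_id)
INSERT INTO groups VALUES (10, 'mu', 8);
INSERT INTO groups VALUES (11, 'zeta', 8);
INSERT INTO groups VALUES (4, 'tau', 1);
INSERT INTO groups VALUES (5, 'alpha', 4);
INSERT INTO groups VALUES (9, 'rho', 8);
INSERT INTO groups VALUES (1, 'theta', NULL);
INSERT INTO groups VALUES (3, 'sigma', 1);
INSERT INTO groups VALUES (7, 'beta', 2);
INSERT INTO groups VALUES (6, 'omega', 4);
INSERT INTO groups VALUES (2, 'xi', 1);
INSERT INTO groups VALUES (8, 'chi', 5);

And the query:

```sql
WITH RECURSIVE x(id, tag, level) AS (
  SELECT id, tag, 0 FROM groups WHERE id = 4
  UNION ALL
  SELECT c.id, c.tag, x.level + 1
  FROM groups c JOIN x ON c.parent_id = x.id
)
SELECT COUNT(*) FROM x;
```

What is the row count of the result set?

7

Base: id=4 (tau) at level 0.
Iteration 1: rows with parent_id in {4} -> alpha (id 5, level 1), omega (id 6, level 1).
Iteration 2: rows with parent_id in {5,6} -> chi (id 8, level 2).
Iteration 3: rows with parent_id in {8} -> rho (id 9, level 3), mu (id 10, level 3), zeta (id 11, level 3).
Iteration 4: no rows with parent_id in {9,10,11}; recursion stops.
Total rows emitted: 7.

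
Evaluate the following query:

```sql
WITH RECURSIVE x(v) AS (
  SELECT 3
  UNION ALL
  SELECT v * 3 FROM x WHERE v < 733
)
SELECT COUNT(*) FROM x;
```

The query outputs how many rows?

7

Base: v=3.
Iteration 1: 3 < 733 holds -> v = 3 * 3 = 9.
Iteration 2: 9 < 733 holds -> v = 9 * 3 = 27.
Iteration 3: 27 < 733 holds -> v = 27 * 3 = 81.
Iteration 4: 81 < 733 holds -> v = 81 * 3 = 243.
Iteration 5: 243 < 733 holds -> v = 243 * 3 = 729.
Iteration 6: 729 < 733 holds -> v = 729 * 3 = 2187.
Iteration 7: 2187 < 733 fails; recursion stops.
Total rows emitted: 7.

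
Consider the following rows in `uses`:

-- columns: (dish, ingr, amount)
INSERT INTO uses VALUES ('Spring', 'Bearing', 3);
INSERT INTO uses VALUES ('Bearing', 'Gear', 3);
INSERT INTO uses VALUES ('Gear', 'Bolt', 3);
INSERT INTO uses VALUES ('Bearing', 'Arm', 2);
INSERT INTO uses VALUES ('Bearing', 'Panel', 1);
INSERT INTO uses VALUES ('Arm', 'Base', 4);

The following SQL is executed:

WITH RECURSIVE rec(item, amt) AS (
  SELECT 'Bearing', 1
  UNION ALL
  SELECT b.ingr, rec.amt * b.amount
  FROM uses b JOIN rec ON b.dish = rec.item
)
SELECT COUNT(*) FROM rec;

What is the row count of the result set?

Base: (Bearing, amt=1).
Iteration 1: components of {Bearing} -> Arm = 1*2 = 2, Gear = 1*3 = 3, Panel = 1*1 = 1.
Iteration 2: components of {Arm,Gear,Panel} -> Base = 2*4 = 8, Bolt = 3*3 = 9.
Iteration 3: no further components; recursion stops.
Total rows emitted: 6.

6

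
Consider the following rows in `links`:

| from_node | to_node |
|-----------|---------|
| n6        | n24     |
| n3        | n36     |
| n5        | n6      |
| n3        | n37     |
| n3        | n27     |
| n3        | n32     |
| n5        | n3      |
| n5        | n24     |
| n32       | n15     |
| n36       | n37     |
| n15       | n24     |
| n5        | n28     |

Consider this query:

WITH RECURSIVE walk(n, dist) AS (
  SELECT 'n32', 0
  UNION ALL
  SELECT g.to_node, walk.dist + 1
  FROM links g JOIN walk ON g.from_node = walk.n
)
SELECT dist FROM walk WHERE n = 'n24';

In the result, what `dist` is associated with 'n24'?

Base: (n32, dist=0).
Iteration 1: edges from {n32} -> (n15, dist=1).
Iteration 2: edges from {n15} -> (n24, dist=2).
Iteration 3: no outgoing edges from {n24}; recursion stops.

2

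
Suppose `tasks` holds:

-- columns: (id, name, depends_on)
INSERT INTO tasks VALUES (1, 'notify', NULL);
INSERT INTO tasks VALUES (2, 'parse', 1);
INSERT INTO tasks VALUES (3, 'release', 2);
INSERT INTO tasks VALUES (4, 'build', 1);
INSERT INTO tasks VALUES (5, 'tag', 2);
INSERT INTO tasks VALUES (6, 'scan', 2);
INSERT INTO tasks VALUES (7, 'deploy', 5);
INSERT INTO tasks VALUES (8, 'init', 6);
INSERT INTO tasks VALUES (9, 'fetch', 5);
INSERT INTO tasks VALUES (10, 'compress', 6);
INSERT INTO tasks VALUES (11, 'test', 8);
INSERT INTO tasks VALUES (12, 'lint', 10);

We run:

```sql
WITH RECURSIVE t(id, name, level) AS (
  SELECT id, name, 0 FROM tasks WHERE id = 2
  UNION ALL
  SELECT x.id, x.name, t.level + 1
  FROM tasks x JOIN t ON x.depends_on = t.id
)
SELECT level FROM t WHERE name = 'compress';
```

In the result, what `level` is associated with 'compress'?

Base: id=2 (parse) at level 0.
Iteration 1: rows with depends_on in {2} -> release (id 3, level 1), tag (id 5, level 1), scan (id 6, level 1).
Iteration 2: rows with depends_on in {3,5,6} -> deploy (id 7, level 2), init (id 8, level 2), fetch (id 9, level 2), compress (id 10, level 2).
Iteration 3: rows with depends_on in {7,8,9,10} -> test (id 11, level 3), lint (id 12, level 3).
Iteration 4: no rows with depends_on in {11,12}; recursion stops.

2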